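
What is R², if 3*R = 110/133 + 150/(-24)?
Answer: 8323225/2547216 ≈ 3.2676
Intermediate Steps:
R = -2885/1596 (R = (110/133 + 150/(-24))/3 = (110*(1/133) + 150*(-1/24))/3 = (110/133 - 25/4)/3 = (⅓)*(-2885/532) = -2885/1596 ≈ -1.8076)
R² = (-2885/1596)² = 8323225/2547216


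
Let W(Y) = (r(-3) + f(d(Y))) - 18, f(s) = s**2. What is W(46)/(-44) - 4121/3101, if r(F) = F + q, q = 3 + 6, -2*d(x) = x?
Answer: -162231/12404 ≈ -13.079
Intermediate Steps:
d(x) = -x/2
q = 9
r(F) = 9 + F (r(F) = F + 9 = 9 + F)
W(Y) = -12 + Y**2/4 (W(Y) = ((9 - 3) + (-Y/2)**2) - 18 = (6 + Y**2/4) - 18 = -12 + Y**2/4)
W(46)/(-44) - 4121/3101 = (-12 + (1/4)*46**2)/(-44) - 4121/3101 = (-12 + (1/4)*2116)*(-1/44) - 4121*1/3101 = (-12 + 529)*(-1/44) - 4121/3101 = 517*(-1/44) - 4121/3101 = -47/4 - 4121/3101 = -162231/12404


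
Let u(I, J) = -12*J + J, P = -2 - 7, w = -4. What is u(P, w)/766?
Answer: 22/383 ≈ 0.057441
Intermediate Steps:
P = -9
u(I, J) = -11*J
u(P, w)/766 = -11*(-4)/766 = 44*(1/766) = 22/383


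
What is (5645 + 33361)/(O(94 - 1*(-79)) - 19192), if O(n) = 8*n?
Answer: -6501/2968 ≈ -2.1904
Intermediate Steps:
(5645 + 33361)/(O(94 - 1*(-79)) - 19192) = (5645 + 33361)/(8*(94 - 1*(-79)) - 19192) = 39006/(8*(94 + 79) - 19192) = 39006/(8*173 - 19192) = 39006/(1384 - 19192) = 39006/(-17808) = 39006*(-1/17808) = -6501/2968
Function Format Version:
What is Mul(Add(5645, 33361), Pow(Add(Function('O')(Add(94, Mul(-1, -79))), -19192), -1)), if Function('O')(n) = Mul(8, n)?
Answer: Rational(-6501, 2968) ≈ -2.1904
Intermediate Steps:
Mul(Add(5645, 33361), Pow(Add(Function('O')(Add(94, Mul(-1, -79))), -19192), -1)) = Mul(Add(5645, 33361), Pow(Add(Mul(8, Add(94, Mul(-1, -79))), -19192), -1)) = Mul(39006, Pow(Add(Mul(8, Add(94, 79)), -19192), -1)) = Mul(39006, Pow(Add(Mul(8, 173), -19192), -1)) = Mul(39006, Pow(Add(1384, -19192), -1)) = Mul(39006, Pow(-17808, -1)) = Mul(39006, Rational(-1, 17808)) = Rational(-6501, 2968)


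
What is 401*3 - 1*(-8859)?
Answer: 10062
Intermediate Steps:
401*3 - 1*(-8859) = 1203 + 8859 = 10062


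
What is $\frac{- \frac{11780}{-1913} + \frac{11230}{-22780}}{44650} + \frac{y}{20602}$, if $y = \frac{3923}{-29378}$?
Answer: $\frac{886131002205281}{7360406152298448475} \approx 0.00012039$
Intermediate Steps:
$y = - \frac{3923}{29378}$ ($y = 3923 \left(- \frac{1}{29378}\right) = - \frac{3923}{29378} \approx -0.13354$)
$\frac{- \frac{11780}{-1913} + \frac{11230}{-22780}}{44650} + \frac{y}{20602} = \frac{- \frac{11780}{-1913} + \frac{11230}{-22780}}{44650} - \frac{3923}{29378 \cdot 20602} = \left(\left(-11780\right) \left(- \frac{1}{1913}\right) + 11230 \left(- \frac{1}{22780}\right)\right) \frac{1}{44650} - \frac{3923}{605245556} = \left(\frac{11780}{1913} - \frac{1123}{2278}\right) \frac{1}{44650} - \frac{3923}{605245556} = \frac{24686541}{4357814} \cdot \frac{1}{44650} - \frac{3923}{605245556} = \frac{24686541}{194576395100} - \frac{3923}{605245556} = \frac{886131002205281}{7360406152298448475}$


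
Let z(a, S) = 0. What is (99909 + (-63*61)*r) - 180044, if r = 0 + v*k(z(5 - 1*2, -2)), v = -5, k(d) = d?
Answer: -80135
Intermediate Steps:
r = 0 (r = 0 - 5*0 = 0 + 0 = 0)
(99909 + (-63*61)*r) - 180044 = (99909 - 63*61*0) - 180044 = (99909 - 3843*0) - 180044 = (99909 + 0) - 180044 = 99909 - 180044 = -80135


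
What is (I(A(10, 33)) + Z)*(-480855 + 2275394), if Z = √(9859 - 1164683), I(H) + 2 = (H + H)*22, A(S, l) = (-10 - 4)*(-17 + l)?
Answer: -17690565462 + 39479858*I*√2386 ≈ -1.7691e+10 + 1.9285e+9*I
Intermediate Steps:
A(S, l) = 238 - 14*l (A(S, l) = -14*(-17 + l) = 238 - 14*l)
I(H) = -2 + 44*H (I(H) = -2 + (H + H)*22 = -2 + (2*H)*22 = -2 + 44*H)
Z = 22*I*√2386 (Z = √(-1154824) = 22*I*√2386 ≈ 1074.6*I)
(I(A(10, 33)) + Z)*(-480855 + 2275394) = ((-2 + 44*(238 - 14*33)) + 22*I*√2386)*(-480855 + 2275394) = ((-2 + 44*(238 - 462)) + 22*I*√2386)*1794539 = ((-2 + 44*(-224)) + 22*I*√2386)*1794539 = ((-2 - 9856) + 22*I*√2386)*1794539 = (-9858 + 22*I*√2386)*1794539 = -17690565462 + 39479858*I*√2386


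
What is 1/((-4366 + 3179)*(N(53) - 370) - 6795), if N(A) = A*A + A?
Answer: -1/2964799 ≈ -3.3729e-7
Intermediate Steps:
N(A) = A + A**2 (N(A) = A**2 + A = A + A**2)
1/((-4366 + 3179)*(N(53) - 370) - 6795) = 1/((-4366 + 3179)*(53*(1 + 53) - 370) - 6795) = 1/(-1187*(53*54 - 370) - 6795) = 1/(-1187*(2862 - 370) - 6795) = 1/(-1187*2492 - 6795) = 1/(-2958004 - 6795) = 1/(-2964799) = -1/2964799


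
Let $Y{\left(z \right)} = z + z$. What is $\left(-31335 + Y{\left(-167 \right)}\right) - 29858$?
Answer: $-61527$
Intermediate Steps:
$Y{\left(z \right)} = 2 z$
$\left(-31335 + Y{\left(-167 \right)}\right) - 29858 = \left(-31335 + 2 \left(-167\right)\right) - 29858 = \left(-31335 - 334\right) - 29858 = -31669 - 29858 = -61527$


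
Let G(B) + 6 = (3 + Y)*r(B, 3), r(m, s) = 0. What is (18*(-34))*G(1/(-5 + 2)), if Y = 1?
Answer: 3672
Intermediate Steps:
G(B) = -6 (G(B) = -6 + (3 + 1)*0 = -6 + 4*0 = -6 + 0 = -6)
(18*(-34))*G(1/(-5 + 2)) = (18*(-34))*(-6) = -612*(-6) = 3672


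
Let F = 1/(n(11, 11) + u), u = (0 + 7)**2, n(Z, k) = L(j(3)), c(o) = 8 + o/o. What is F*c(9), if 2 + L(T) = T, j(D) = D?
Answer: 9/50 ≈ 0.18000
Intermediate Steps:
c(o) = 9 (c(o) = 8 + 1 = 9)
L(T) = -2 + T
n(Z, k) = 1 (n(Z, k) = -2 + 3 = 1)
u = 49 (u = 7**2 = 49)
F = 1/50 (F = 1/(1 + 49) = 1/50 ≈ 0.020000)
F*c(9) = (1/50)*9 = 9/50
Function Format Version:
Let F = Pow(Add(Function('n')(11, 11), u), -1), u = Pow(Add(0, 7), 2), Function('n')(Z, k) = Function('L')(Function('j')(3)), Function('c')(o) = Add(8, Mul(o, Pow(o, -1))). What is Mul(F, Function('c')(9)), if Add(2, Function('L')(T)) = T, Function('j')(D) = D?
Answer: Rational(9, 50) ≈ 0.18000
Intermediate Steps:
Function('c')(o) = 9 (Function('c')(o) = Add(8, 1) = 9)
Function('L')(T) = Add(-2, T)
Function('n')(Z, k) = 1 (Function('n')(Z, k) = Add(-2, 3) = 1)
u = 49 (u = Pow(7, 2) = 49)
F = Rational(1, 50) (F = Pow(Add(1, 49), -1) = Pow(50, -1) = Rational(1, 50) ≈ 0.020000)
Mul(F, Function('c')(9)) = Mul(Rational(1, 50), 9) = Rational(9, 50)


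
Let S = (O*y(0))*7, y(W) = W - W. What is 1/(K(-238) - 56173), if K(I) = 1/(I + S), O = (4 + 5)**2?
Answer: -238/13369175 ≈ -1.7802e-5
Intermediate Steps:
O = 81 (O = 9**2 = 81)
y(W) = 0
S = 0 (S = (81*0)*7 = 0*7 = 0)
K(I) = 1/I (K(I) = 1/(I + 0) = 1/I)
1/(K(-238) - 56173) = 1/(1/(-238) - 56173) = 1/(-1/238 - 56173) = 1/(-13369175/238) = -238/13369175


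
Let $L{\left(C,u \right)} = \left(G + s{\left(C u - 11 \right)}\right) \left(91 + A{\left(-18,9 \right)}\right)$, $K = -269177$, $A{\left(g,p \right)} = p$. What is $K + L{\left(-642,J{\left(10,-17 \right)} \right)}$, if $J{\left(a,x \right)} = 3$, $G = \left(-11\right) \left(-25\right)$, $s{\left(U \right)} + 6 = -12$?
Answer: $-243477$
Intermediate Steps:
$s{\left(U \right)} = -18$ ($s{\left(U \right)} = -6 - 12 = -18$)
$G = 275$
$L{\left(C,u \right)} = 25700$ ($L{\left(C,u \right)} = \left(275 - 18\right) \left(91 + 9\right) = 257 \cdot 100 = 25700$)
$K + L{\left(-642,J{\left(10,-17 \right)} \right)} = -269177 + 25700 = -243477$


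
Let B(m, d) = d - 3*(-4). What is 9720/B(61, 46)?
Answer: 4860/29 ≈ 167.59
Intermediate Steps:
B(m, d) = 12 + d (B(m, d) = d + 12 = 12 + d)
9720/B(61, 46) = 9720/(12 + 46) = 9720/58 = 9720*(1/58) = 4860/29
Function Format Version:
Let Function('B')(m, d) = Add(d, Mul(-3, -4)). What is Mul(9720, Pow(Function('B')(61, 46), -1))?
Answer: Rational(4860, 29) ≈ 167.59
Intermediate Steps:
Function('B')(m, d) = Add(12, d) (Function('B')(m, d) = Add(d, 12) = Add(12, d))
Mul(9720, Pow(Function('B')(61, 46), -1)) = Mul(9720, Pow(Add(12, 46), -1)) = Mul(9720, Pow(58, -1)) = Mul(9720, Rational(1, 58)) = Rational(4860, 29)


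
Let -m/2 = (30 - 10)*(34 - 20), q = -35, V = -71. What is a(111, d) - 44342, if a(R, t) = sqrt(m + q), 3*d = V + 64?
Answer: -44342 + I*sqrt(595) ≈ -44342.0 + 24.393*I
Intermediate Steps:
m = -560 (m = -2*(30 - 10)*(34 - 20) = -40*14 = -2*280 = -560)
d = -7/3 (d = (-71 + 64)/3 = (1/3)*(-7) = -7/3 ≈ -2.3333)
a(R, t) = I*sqrt(595) (a(R, t) = sqrt(-560 - 35) = sqrt(-595) = I*sqrt(595))
a(111, d) - 44342 = I*sqrt(595) - 44342 = -44342 + I*sqrt(595)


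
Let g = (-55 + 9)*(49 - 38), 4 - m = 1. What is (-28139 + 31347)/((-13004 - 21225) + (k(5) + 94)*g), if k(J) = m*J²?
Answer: -3208/119743 ≈ -0.026791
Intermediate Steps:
m = 3 (m = 4 - 1*1 = 4 - 1 = 3)
g = -506 (g = -46*11 = -506)
k(J) = 3*J²
(-28139 + 31347)/((-13004 - 21225) + (k(5) + 94)*g) = (-28139 + 31347)/((-13004 - 21225) + (3*5² + 94)*(-506)) = 3208/(-34229 + (3*25 + 94)*(-506)) = 3208/(-34229 + (75 + 94)*(-506)) = 3208/(-34229 + 169*(-506)) = 3208/(-34229 - 85514) = 3208/(-119743) = 3208*(-1/119743) = -3208/119743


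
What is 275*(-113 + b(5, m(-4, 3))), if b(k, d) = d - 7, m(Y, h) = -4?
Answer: -34100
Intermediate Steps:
b(k, d) = -7 + d
275*(-113 + b(5, m(-4, 3))) = 275*(-113 + (-7 - 4)) = 275*(-113 - 11) = 275*(-124) = -34100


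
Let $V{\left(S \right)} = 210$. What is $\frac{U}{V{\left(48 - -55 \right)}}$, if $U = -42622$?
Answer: $- \frac{21311}{105} \approx -202.96$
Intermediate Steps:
$\frac{U}{V{\left(48 - -55 \right)}} = - \frac{42622}{210} = \left(-42622\right) \frac{1}{210} = - \frac{21311}{105}$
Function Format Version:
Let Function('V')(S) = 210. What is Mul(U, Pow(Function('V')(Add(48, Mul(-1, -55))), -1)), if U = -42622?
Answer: Rational(-21311, 105) ≈ -202.96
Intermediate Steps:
Mul(U, Pow(Function('V')(Add(48, Mul(-1, -55))), -1)) = Mul(-42622, Pow(210, -1)) = Mul(-42622, Rational(1, 210)) = Rational(-21311, 105)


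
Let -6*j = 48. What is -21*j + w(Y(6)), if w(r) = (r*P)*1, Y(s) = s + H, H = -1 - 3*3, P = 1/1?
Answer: 164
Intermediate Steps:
j = -8 (j = -1/6*48 = -8)
P = 1
H = -10 (H = -1 - 9 = -10)
Y(s) = -10 + s (Y(s) = s - 10 = -10 + s)
w(r) = r (w(r) = (r*1)*1 = r*1 = r)
-21*j + w(Y(6)) = -21*(-8) + (-10 + 6) = 168 - 4 = 164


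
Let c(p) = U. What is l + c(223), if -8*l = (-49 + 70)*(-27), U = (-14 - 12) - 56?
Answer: -89/8 ≈ -11.125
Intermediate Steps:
U = -82 (U = -26 - 56 = -82)
c(p) = -82
l = 567/8 (l = -(-49 + 70)*(-27)/8 = -21*(-27)/8 = -1/8*(-567) = 567/8 ≈ 70.875)
l + c(223) = 567/8 - 82 = -89/8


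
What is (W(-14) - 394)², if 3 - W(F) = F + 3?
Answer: 144400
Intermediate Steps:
W(F) = -F (W(F) = 3 - (F + 3) = 3 - (3 + F) = 3 + (-3 - F) = -F)
(W(-14) - 394)² = (-1*(-14) - 394)² = (14 - 394)² = (-380)² = 144400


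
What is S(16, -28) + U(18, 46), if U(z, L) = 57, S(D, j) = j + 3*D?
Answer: 77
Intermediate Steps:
S(16, -28) + U(18, 46) = (-28 + 3*16) + 57 = (-28 + 48) + 57 = 20 + 57 = 77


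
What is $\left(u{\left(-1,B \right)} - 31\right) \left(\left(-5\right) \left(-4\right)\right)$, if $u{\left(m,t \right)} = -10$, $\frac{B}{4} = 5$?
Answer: $-820$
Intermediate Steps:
$B = 20$ ($B = 4 \cdot 5 = 20$)
$\left(u{\left(-1,B \right)} - 31\right) \left(\left(-5\right) \left(-4\right)\right) = \left(-10 - 31\right) \left(\left(-5\right) \left(-4\right)\right) = \left(-41\right) 20 = -820$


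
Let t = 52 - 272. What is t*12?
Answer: -2640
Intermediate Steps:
t = -220
t*12 = -220*12 = -2640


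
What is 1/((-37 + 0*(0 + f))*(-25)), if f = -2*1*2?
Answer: 1/925 ≈ 0.0010811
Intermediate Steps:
f = -4 (f = -2*2 = -4)
1/((-37 + 0*(0 + f))*(-25)) = 1/((-37 + 0*(0 - 4))*(-25)) = 1/((-37 + 0*(-4))*(-25)) = 1/((-37 + 0)*(-25)) = 1/(-37*(-25)) = 1/925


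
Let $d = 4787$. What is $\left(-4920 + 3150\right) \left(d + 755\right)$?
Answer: $-9809340$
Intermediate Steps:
$\left(-4920 + 3150\right) \left(d + 755\right) = \left(-4920 + 3150\right) \left(4787 + 755\right) = \left(-1770\right) 5542 = -9809340$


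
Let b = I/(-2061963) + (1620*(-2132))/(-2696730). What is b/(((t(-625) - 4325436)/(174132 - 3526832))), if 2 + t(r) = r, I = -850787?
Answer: 1052304474091648700/801844065929468079 ≈ 1.3124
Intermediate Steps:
t(r) = -2 + r
b = 313867770481/185351916033 (b = -850787/(-2061963) + (1620*(-2132))/(-2696730) = -850787*(-1/2061963) - 3453840*(-1/2696730) = 850787/2061963 + 115128/89891 = 313867770481/185351916033 ≈ 1.6934)
b/(((t(-625) - 4325436)/(174132 - 3526832))) = 313867770481/(185351916033*((((-2 - 625) - 4325436)/(174132 - 3526832)))) = 313867770481/(185351916033*(((-627 - 4325436)/(-3352700)))) = 313867770481/(185351916033*((-4326063*(-1/3352700)))) = 313867770481/(185351916033*(4326063/3352700)) = (313867770481/185351916033)*(3352700/4326063) = 1052304474091648700/801844065929468079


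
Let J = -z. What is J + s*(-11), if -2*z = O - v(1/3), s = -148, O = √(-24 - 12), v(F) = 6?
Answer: 1625 + 3*I ≈ 1625.0 + 3.0*I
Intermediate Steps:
O = 6*I (O = √(-36) = 6*I ≈ 6.0*I)
z = 3 - 3*I (z = -(6*I - 1*6)/2 = -(6*I - 6)/2 = -(-6 + 6*I)/2 = 3 - 3*I ≈ 3.0 - 3.0*I)
J = -3 + 3*I (J = -(3 - 3*I) = -3 + 3*I ≈ -3.0 + 3.0*I)
J + s*(-11) = (-3 + 3*I) - 148*(-11) = (-3 + 3*I) + 1628 = 1625 + 3*I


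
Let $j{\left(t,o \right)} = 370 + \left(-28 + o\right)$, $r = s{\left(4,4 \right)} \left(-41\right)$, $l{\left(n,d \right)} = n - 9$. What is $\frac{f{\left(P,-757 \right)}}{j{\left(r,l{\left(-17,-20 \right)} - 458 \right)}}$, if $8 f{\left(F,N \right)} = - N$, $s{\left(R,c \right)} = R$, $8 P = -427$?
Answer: $- \frac{757}{1136} \approx -0.66637$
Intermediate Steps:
$P = - \frac{427}{8}$ ($P = \frac{1}{8} \left(-427\right) = - \frac{427}{8} \approx -53.375$)
$l{\left(n,d \right)} = -9 + n$
$r = -164$ ($r = 4 \left(-41\right) = -164$)
$j{\left(t,o \right)} = 342 + o$
$f{\left(F,N \right)} = - \frac{N}{8}$ ($f{\left(F,N \right)} = \frac{\left(-1\right) N}{8} = - \frac{N}{8}$)
$\frac{f{\left(P,-757 \right)}}{j{\left(r,l{\left(-17,-20 \right)} - 458 \right)}} = \frac{\left(- \frac{1}{8}\right) \left(-757\right)}{342 - 484} = \frac{757}{8 \left(342 - 484\right)} = \frac{757}{8 \left(-142\right)} = \frac{757}{8} \left(- \frac{1}{142}\right) = - \frac{757}{1136}$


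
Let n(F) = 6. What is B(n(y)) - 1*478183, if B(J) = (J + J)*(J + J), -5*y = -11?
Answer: -478039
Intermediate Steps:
y = 11/5 (y = -⅕*(-11) = 11/5 ≈ 2.2000)
B(J) = 4*J² (B(J) = (2*J)*(2*J) = 4*J²)
B(n(y)) - 1*478183 = 4*6² - 1*478183 = 4*36 - 478183 = 144 - 478183 = -478039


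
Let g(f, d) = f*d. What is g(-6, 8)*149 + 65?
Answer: -7087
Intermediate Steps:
g(f, d) = d*f
g(-6, 8)*149 + 65 = (8*(-6))*149 + 65 = -48*149 + 65 = -7152 + 65 = -7087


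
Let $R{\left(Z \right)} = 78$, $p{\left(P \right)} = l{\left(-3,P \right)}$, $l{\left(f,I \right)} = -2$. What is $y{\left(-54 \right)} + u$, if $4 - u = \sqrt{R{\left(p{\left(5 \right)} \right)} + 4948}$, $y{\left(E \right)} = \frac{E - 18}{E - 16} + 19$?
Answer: $\frac{841}{35} - \sqrt{5026} \approx -46.866$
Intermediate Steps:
$p{\left(P \right)} = -2$
$y{\left(E \right)} = 19 + \frac{-18 + E}{-16 + E}$ ($y{\left(E \right)} = \frac{-18 + E}{-16 + E} + 19 = 19 + \frac{-18 + E}{-16 + E}$)
$u = 4 - \sqrt{5026}$ ($u = 4 - \sqrt{78 + 4948} = 4 - \sqrt{5026} \approx -66.894$)
$y{\left(-54 \right)} + u = \frac{2 \left(-161 + 10 \left(-54\right)\right)}{-16 - 54} + \left(4 - \sqrt{5026}\right) = \frac{2 \left(-161 - 540\right)}{-70} + \left(4 - \sqrt{5026}\right) = 2 \left(- \frac{1}{70}\right) \left(-701\right) + \left(4 - \sqrt{5026}\right) = \frac{701}{35} + \left(4 - \sqrt{5026}\right) = \frac{841}{35} - \sqrt{5026}$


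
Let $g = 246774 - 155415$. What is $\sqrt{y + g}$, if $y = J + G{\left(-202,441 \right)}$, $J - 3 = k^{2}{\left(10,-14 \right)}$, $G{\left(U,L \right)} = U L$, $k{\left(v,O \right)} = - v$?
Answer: $2 \sqrt{595} \approx 48.785$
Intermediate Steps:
$g = 91359$
$G{\left(U,L \right)} = L U$
$J = 103$ ($J = 3 + \left(\left(-1\right) 10\right)^{2} = 3 + \left(-10\right)^{2} = 3 + 100 = 103$)
$y = -88979$ ($y = 103 + 441 \left(-202\right) = 103 - 89082 = -88979$)
$\sqrt{y + g} = \sqrt{-88979 + 91359} = \sqrt{2380} = 2 \sqrt{595}$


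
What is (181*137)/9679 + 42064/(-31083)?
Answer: 363627695/300852357 ≈ 1.2087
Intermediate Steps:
(181*137)/9679 + 42064/(-31083) = 24797*(1/9679) + 42064*(-1/31083) = 24797/9679 - 42064/31083 = 363627695/300852357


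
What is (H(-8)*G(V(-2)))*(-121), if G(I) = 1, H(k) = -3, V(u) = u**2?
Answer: 363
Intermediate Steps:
(H(-8)*G(V(-2)))*(-121) = -3*1*(-121) = -3*(-121) = 363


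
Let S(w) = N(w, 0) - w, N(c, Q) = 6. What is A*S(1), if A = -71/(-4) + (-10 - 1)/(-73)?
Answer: 26135/292 ≈ 89.503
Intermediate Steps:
S(w) = 6 - w
A = 5227/292 (A = -71*(-¼) - 11*(-1/73) = 71/4 + 11/73 = 5227/292 ≈ 17.901)
A*S(1) = 5227*(6 - 1*1)/292 = 5227*(6 - 1)/292 = (5227/292)*5 = 26135/292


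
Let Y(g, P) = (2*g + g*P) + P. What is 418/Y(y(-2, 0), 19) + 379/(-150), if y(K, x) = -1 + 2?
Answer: 2377/300 ≈ 7.9233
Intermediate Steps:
y(K, x) = 1
Y(g, P) = P + 2*g + P*g (Y(g, P) = (2*g + P*g) + P = P + 2*g + P*g)
418/Y(y(-2, 0), 19) + 379/(-150) = 418/(19 + 2*1 + 19*1) + 379/(-150) = 418/(19 + 2 + 19) + 379*(-1/150) = 418/40 - 379/150 = 418*(1/40) - 379/150 = 209/20 - 379/150 = 2377/300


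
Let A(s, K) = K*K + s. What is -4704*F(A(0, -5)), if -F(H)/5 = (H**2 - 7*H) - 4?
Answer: 10489920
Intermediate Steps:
A(s, K) = s + K**2 (A(s, K) = K**2 + s = s + K**2)
F(H) = 20 - 5*H**2 + 35*H (F(H) = -5*((H**2 - 7*H) - 4) = -5*(-4 + H**2 - 7*H) = 20 - 5*H**2 + 35*H)
-4704*F(A(0, -5)) = -4704*(20 - 5*(0 + (-5)**2)**2 + 35*(0 + (-5)**2)) = -4704*(20 - 5*(0 + 25)**2 + 35*(0 + 25)) = -4704*(20 - 5*25**2 + 35*25) = -4704*(20 - 5*625 + 875) = -4704*(20 - 3125 + 875) = -4704*(-2230) = 10489920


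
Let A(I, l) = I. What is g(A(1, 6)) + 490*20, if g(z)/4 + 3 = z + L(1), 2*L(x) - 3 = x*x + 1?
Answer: 9802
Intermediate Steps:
L(x) = 2 + x²/2 (L(x) = 3/2 + (x*x + 1)/2 = 3/2 + (x² + 1)/2 = 3/2 + (1 + x²)/2 = 3/2 + (½ + x²/2) = 2 + x²/2)
g(z) = -2 + 4*z (g(z) = -12 + 4*(z + (2 + (½)*1²)) = -12 + 4*(z + (2 + (½)*1)) = -12 + 4*(z + (2 + ½)) = -12 + 4*(z + 5/2) = -12 + 4*(5/2 + z) = -12 + (10 + 4*z) = -2 + 4*z)
g(A(1, 6)) + 490*20 = (-2 + 4*1) + 490*20 = (-2 + 4) + 9800 = 2 + 9800 = 9802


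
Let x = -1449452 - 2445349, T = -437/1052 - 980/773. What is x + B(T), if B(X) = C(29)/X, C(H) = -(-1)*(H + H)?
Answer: -5331098876929/1368761 ≈ -3.8948e+6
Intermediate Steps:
C(H) = 2*H (C(H) = -(-1)*2*H = -(-2)*H = 2*H)
T = -1368761/813196 (T = -437*1/1052 - 980*1/773 = -437/1052 - 980/773 = -1368761/813196 ≈ -1.6832)
B(X) = 58/X (B(X) = (2*29)/X = 58/X)
x = -3894801
x + B(T) = -3894801 + 58/(-1368761/813196) = -3894801 + 58*(-813196/1368761) = -3894801 - 47165368/1368761 = -5331098876929/1368761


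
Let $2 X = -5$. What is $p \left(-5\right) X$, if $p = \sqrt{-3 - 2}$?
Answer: $\frac{25 i \sqrt{5}}{2} \approx 27.951 i$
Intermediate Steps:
$X = - \frac{5}{2}$ ($X = \frac{1}{2} \left(-5\right) = - \frac{5}{2} \approx -2.5$)
$p = i \sqrt{5}$ ($p = \sqrt{-5} = i \sqrt{5} \approx 2.2361 i$)
$p \left(-5\right) X = i \sqrt{5} \left(-5\right) \left(- \frac{5}{2}\right) = - 5 i \sqrt{5} \left(- \frac{5}{2}\right) = \frac{25 i \sqrt{5}}{2}$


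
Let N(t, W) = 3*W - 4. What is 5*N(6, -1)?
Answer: -35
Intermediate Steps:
N(t, W) = -4 + 3*W
5*N(6, -1) = 5*(-4 + 3*(-1)) = 5*(-4 - 3) = 5*(-7) = -35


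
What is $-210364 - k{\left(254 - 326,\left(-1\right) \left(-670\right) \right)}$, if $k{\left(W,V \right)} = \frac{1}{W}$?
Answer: $- \frac{15146207}{72} \approx -2.1036 \cdot 10^{5}$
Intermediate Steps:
$-210364 - k{\left(254 - 326,\left(-1\right) \left(-670\right) \right)} = -210364 - \frac{1}{254 - 326} = -210364 - \frac{1}{-72} = -210364 - - \frac{1}{72} = -210364 + \frac{1}{72} = - \frac{15146207}{72}$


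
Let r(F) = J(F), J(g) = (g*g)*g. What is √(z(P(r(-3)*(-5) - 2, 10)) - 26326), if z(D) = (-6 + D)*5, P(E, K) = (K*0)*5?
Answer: 2*I*√6589 ≈ 162.35*I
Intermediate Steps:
J(g) = g³ (J(g) = g²*g = g³)
r(F) = F³
P(E, K) = 0 (P(E, K) = 0*5 = 0)
z(D) = -30 + 5*D
√(z(P(r(-3)*(-5) - 2, 10)) - 26326) = √((-30 + 5*0) - 26326) = √((-30 + 0) - 26326) = √(-30 - 26326) = √(-26356) = 2*I*√6589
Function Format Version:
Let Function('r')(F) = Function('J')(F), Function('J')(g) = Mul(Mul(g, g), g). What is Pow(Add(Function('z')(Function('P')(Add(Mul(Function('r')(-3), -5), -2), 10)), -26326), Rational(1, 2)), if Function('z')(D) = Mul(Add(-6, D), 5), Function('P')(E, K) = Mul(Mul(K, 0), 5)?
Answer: Mul(2, I, Pow(6589, Rational(1, 2))) ≈ Mul(162.35, I)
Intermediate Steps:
Function('J')(g) = Pow(g, 3) (Function('J')(g) = Mul(Pow(g, 2), g) = Pow(g, 3))
Function('r')(F) = Pow(F, 3)
Function('P')(E, K) = 0 (Function('P')(E, K) = Mul(0, 5) = 0)
Function('z')(D) = Add(-30, Mul(5, D))
Pow(Add(Function('z')(Function('P')(Add(Mul(Function('r')(-3), -5), -2), 10)), -26326), Rational(1, 2)) = Pow(Add(Add(-30, Mul(5, 0)), -26326), Rational(1, 2)) = Pow(Add(Add(-30, 0), -26326), Rational(1, 2)) = Pow(Add(-30, -26326), Rational(1, 2)) = Pow(-26356, Rational(1, 2)) = Mul(2, I, Pow(6589, Rational(1, 2)))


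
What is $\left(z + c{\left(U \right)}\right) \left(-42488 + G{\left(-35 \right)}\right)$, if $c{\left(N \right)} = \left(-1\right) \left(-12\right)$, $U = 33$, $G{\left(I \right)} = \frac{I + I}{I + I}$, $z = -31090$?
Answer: $1320410986$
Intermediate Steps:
$G{\left(I \right)} = 1$ ($G{\left(I \right)} = \frac{2 I}{2 I} = 2 I \frac{1}{2 I} = 1$)
$c{\left(N \right)} = 12$
$\left(z + c{\left(U \right)}\right) \left(-42488 + G{\left(-35 \right)}\right) = \left(-31090 + 12\right) \left(-42488 + 1\right) = \left(-31078\right) \left(-42487\right) = 1320410986$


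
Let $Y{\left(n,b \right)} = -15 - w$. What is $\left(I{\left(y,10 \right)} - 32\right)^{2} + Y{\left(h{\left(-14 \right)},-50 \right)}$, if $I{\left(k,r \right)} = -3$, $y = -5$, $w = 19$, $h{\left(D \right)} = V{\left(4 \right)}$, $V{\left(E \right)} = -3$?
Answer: $1191$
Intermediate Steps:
$h{\left(D \right)} = -3$
$Y{\left(n,b \right)} = -34$ ($Y{\left(n,b \right)} = -15 - 19 = -34$)
$\left(I{\left(y,10 \right)} - 32\right)^{2} + Y{\left(h{\left(-14 \right)},-50 \right)} = \left(-3 - 32\right)^{2} - 34 = \left(-35\right)^{2} - 34 = 1225 - 34 = 1191$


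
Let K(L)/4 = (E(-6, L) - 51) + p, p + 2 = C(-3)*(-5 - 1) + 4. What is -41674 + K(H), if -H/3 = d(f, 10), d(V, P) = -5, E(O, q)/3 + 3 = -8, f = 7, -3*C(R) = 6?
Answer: -41954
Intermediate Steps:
C(R) = -2 (C(R) = -⅓*6 = -2)
E(O, q) = -33 (E(O, q) = -9 + 3*(-8) = -9 - 24 = -33)
H = 15 (H = -3*(-5) = 15)
p = 14 (p = -2 + (-2*(-5 - 1) + 4) = -2 + (-2*(-6) + 4) = -2 + (12 + 4) = -2 + 16 = 14)
K(L) = -280 (K(L) = 4*((-33 - 51) + 14) = 4*(-84 + 14) = 4*(-70) = -280)
-41674 + K(H) = -41674 - 280 = -41954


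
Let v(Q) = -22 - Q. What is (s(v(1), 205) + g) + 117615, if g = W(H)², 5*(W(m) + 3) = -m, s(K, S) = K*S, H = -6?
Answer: 2822581/25 ≈ 1.1290e+5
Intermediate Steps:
W(m) = -3 - m/5 (W(m) = -3 + (-m)/5 = -3 - m/5)
g = 81/25 (g = (-3 - ⅕*(-6))² = (-3 + 6/5)² = (-9/5)² = 81/25 ≈ 3.2400)
(s(v(1), 205) + g) + 117615 = ((-22 - 1*1)*205 + 81/25) + 117615 = ((-22 - 1)*205 + 81/25) + 117615 = (-23*205 + 81/25) + 117615 = (-4715 + 81/25) + 117615 = -117794/25 + 117615 = 2822581/25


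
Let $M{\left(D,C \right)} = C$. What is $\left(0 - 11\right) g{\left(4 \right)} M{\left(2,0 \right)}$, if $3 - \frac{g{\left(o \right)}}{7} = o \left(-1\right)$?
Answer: $0$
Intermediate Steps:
$g{\left(o \right)} = 21 + 7 o$ ($g{\left(o \right)} = 21 - 7 o \left(-1\right) = 21 - 7 \left(- o\right) = 21 + 7 o$)
$\left(0 - 11\right) g{\left(4 \right)} M{\left(2,0 \right)} = \left(0 - 11\right) \left(21 + 7 \cdot 4\right) 0 = \left(0 - 11\right) \left(21 + 28\right) 0 = \left(-11\right) 49 \cdot 0 = \left(-539\right) 0 = 0$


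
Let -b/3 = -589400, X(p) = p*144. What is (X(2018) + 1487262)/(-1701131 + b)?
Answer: 1777854/67069 ≈ 26.508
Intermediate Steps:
X(p) = 144*p
b = 1768200 (b = -3*(-589400) = 1768200)
(X(2018) + 1487262)/(-1701131 + b) = (144*2018 + 1487262)/(-1701131 + 1768200) = (290592 + 1487262)/67069 = 1777854*(1/67069) = 1777854/67069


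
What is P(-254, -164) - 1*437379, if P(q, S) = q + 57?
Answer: -437576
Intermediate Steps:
P(q, S) = 57 + q
P(-254, -164) - 1*437379 = (57 - 254) - 1*437379 = -197 - 437379 = -437576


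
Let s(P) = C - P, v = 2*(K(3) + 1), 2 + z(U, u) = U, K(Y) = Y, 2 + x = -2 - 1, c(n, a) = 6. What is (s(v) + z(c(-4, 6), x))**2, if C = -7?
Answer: 121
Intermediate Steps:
x = -5 (x = -2 + (-2 - 1) = -2 - 3 = -5)
z(U, u) = -2 + U
v = 8 (v = 2*(3 + 1) = 2*4 = 8)
s(P) = -7 - P
(s(v) + z(c(-4, 6), x))**2 = ((-7 - 1*8) + (-2 + 6))**2 = ((-7 - 8) + 4)**2 = (-15 + 4)**2 = (-11)**2 = 121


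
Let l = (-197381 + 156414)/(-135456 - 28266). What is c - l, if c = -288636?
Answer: -47256104159/163722 ≈ -2.8864e+5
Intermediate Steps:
l = 40967/163722 (l = -40967/(-163722) = -40967*(-1/163722) = 40967/163722 ≈ 0.25022)
c - l = -288636 - 1*40967/163722 = -288636 - 40967/163722 = -47256104159/163722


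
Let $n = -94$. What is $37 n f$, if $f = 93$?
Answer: $-323454$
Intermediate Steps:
$37 n f = 37 \left(-94\right) 93 = \left(-3478\right) 93 = -323454$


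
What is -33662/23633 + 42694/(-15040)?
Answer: -757631891/177720160 ≈ -4.2631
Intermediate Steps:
-33662/23633 + 42694/(-15040) = -33662*1/23633 + 42694*(-1/15040) = -33662/23633 - 21347/7520 = -757631891/177720160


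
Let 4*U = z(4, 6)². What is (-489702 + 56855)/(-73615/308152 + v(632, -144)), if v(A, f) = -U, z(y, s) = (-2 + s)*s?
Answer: 133382668744/44447503 ≈ 3000.9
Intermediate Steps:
z(y, s) = s*(-2 + s)
U = 144 (U = (6*(-2 + 6))²/4 = (6*4)²/4 = (¼)*24² = (¼)*576 = 144)
v(A, f) = -144 (v(A, f) = -1*144 = -144)
(-489702 + 56855)/(-73615/308152 + v(632, -144)) = (-489702 + 56855)/(-73615/308152 - 144) = -432847/(-73615*1/308152 - 144) = -432847/(-73615/308152 - 144) = -432847/(-44447503/308152) = -432847*(-308152/44447503) = 133382668744/44447503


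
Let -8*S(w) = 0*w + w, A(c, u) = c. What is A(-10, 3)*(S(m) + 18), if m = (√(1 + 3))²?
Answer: -175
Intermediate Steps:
m = 4 (m = (√4)² = 2² = 4)
S(w) = -w/8 (S(w) = -(0*w + w)/8 = -(0 + w)/8 = -w/8)
A(-10, 3)*(S(m) + 18) = -10*(-⅛*4 + 18) = -10*(-½ + 18) = -10*35/2 = -175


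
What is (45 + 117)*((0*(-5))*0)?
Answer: 0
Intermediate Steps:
(45 + 117)*((0*(-5))*0) = 162*(0*0) = 162*0 = 0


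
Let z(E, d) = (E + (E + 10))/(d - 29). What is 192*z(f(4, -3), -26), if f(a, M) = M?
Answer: -768/55 ≈ -13.964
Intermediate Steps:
z(E, d) = (10 + 2*E)/(-29 + d) (z(E, d) = (E + (10 + E))/(-29 + d) = (10 + 2*E)/(-29 + d))
192*z(f(4, -3), -26) = 192*(2*(5 - 3)/(-29 - 26)) = 192*(2*2/(-55)) = 192*(2*(-1/55)*2) = 192*(-4/55) = -768/55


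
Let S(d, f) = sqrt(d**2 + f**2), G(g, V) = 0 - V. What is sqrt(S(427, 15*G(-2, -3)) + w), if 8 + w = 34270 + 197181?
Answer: sqrt(231443 + sqrt(184354)) ≈ 481.53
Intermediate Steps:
G(g, V) = -V
w = 231443 (w = -8 + (34270 + 197181) = -8 + 231451 = 231443)
sqrt(S(427, 15*G(-2, -3)) + w) = sqrt(sqrt(427**2 + (15*(-1*(-3)))**2) + 231443) = sqrt(sqrt(182329 + (15*3)**2) + 231443) = sqrt(sqrt(182329 + 45**2) + 231443) = sqrt(sqrt(182329 + 2025) + 231443) = sqrt(sqrt(184354) + 231443) = sqrt(231443 + sqrt(184354))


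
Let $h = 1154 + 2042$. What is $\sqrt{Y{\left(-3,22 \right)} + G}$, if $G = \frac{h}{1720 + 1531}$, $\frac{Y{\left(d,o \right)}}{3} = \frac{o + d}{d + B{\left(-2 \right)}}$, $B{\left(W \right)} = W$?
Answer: $\frac{i \sqrt{2752410385}}{16255} \approx 3.2275 i$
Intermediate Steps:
$Y{\left(d,o \right)} = \frac{3 \left(d + o\right)}{-2 + d}$ ($Y{\left(d,o \right)} = 3 \frac{o + d}{d - 2} = 3 \frac{d + o}{-2 + d} = \frac{3 \left(d + o\right)}{-2 + d}$)
$h = 3196$
$G = \frac{3196}{3251}$ ($G = \frac{3196}{1720 + 1531} = \frac{3196}{3251} \approx 0.98308$)
$\sqrt{Y{\left(-3,22 \right)} + G} = \sqrt{\frac{3 \left(-3 + 22\right)}{-2 - 3} + \frac{3196}{3251}} = \sqrt{3 \frac{1}{-5} \cdot 19 + \frac{3196}{3251}} = \sqrt{3 \left(- \frac{1}{5}\right) 19 + \frac{3196}{3251}} = \sqrt{- \frac{57}{5} + \frac{3196}{3251}} = \sqrt{- \frac{169327}{16255}} = \frac{i \sqrt{2752410385}}{16255}$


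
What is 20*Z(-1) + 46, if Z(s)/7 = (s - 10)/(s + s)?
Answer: 816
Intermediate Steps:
Z(s) = 7*(-10 + s)/(2*s) (Z(s) = 7*((s - 10)/(s + s)) = 7*((-10 + s)/((2*s))) = 7*((-10 + s)*(1/(2*s))) = 7*((-10 + s)/(2*s)) = 7*(-10 + s)/(2*s))
20*Z(-1) + 46 = 20*(7/2 - 35/(-1)) + 46 = 20*(7/2 - 35*(-1)) + 46 = 20*(7/2 + 35) + 46 = 20*(77/2) + 46 = 770 + 46 = 816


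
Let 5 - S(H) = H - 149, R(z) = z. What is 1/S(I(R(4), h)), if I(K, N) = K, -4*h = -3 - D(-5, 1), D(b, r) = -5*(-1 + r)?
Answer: 1/150 ≈ 0.0066667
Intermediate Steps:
D(b, r) = 5 - 5*r
h = 3/4 (h = -(-3 - (5 - 5*1))/4 = -(-3 - (5 - 5))/4 = -(-3 - 1*0)/4 = -(-3 + 0)/4 = -1/4*(-3) = 3/4 ≈ 0.75000)
S(H) = 154 - H (S(H) = 5 - (H - 149) = 5 - (-149 + H) = 5 + (149 - H) = 154 - H)
1/S(I(R(4), h)) = 1/(154 - 1*4) = 1/(154 - 4) = 1/150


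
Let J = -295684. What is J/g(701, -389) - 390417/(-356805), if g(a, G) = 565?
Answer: -7018729601/13439655 ≈ -522.24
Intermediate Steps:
J/g(701, -389) - 390417/(-356805) = -295684/565 - 390417/(-356805) = -295684*1/565 - 390417*(-1/356805) = -295684/565 + 130139/118935 = -7018729601/13439655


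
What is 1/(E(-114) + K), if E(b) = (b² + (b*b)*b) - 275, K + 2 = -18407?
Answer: -1/1487232 ≈ -6.7239e-7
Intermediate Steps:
K = -18409 (K = -2 - 18407 = -18409)
E(b) = -275 + b² + b³ (E(b) = (b² + b²*b) - 275 = (b² + b³) - 275 = -275 + b² + b³)
1/(E(-114) + K) = 1/((-275 + (-114)² + (-114)³) - 18409) = 1/((-275 + 12996 - 1481544) - 18409) = 1/(-1468823 - 18409) = 1/(-1487232) = -1/1487232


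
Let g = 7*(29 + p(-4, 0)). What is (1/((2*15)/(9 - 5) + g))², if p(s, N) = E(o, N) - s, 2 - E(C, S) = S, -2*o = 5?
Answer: 4/255025 ≈ 1.5685e-5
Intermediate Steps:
o = -5/2 (o = -½*5 = -5/2 ≈ -2.5000)
E(C, S) = 2 - S
p(s, N) = 2 - N - s (p(s, N) = (2 - N) - s = 2 - N - s)
g = 245 (g = 7*(29 + (2 - 1*0 - 1*(-4))) = 7*(29 + (2 + 0 + 4)) = 7*(29 + 6) = 7*35 = 245)
(1/((2*15)/(9 - 5) + g))² = (1/((2*15)/(9 - 5) + 245))² = (1/(30/4 + 245))² = (1/(30*(¼) + 245))² = (1/(15/2 + 245))² = (1/(505/2))² = (2/505)² = 4/255025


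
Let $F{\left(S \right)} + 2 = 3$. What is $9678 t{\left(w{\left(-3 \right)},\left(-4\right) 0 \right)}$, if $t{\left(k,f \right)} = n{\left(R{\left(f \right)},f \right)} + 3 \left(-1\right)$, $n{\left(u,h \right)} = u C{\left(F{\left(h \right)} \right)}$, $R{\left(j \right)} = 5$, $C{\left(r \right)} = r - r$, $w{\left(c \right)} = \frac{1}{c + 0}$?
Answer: $-29034$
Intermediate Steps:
$w{\left(c \right)} = \frac{1}{c}$
$F{\left(S \right)} = 1$ ($F{\left(S \right)} = -2 + 3 = 1$)
$C{\left(r \right)} = 0$
$n{\left(u,h \right)} = 0$ ($n{\left(u,h \right)} = u 0 = 0$)
$t{\left(k,f \right)} = -3$ ($t{\left(k,f \right)} = 0 + 3 \left(-1\right) = 0 - 3 = -3$)
$9678 t{\left(w{\left(-3 \right)},\left(-4\right) 0 \right)} = 9678 \left(-3\right) = -29034$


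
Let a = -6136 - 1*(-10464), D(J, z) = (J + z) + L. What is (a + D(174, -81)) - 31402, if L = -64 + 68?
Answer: -26977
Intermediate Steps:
L = 4
D(J, z) = 4 + J + z (D(J, z) = (J + z) + 4 = 4 + J + z)
a = 4328 (a = -6136 + 10464 = 4328)
(a + D(174, -81)) - 31402 = (4328 + (4 + 174 - 81)) - 31402 = (4328 + 97) - 31402 = 4425 - 31402 = -26977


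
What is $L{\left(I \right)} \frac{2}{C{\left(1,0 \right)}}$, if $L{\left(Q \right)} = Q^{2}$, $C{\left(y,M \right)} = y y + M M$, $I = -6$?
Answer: $72$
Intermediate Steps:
$C{\left(y,M \right)} = M^{2} + y^{2}$ ($C{\left(y,M \right)} = y^{2} + M^{2} = M^{2} + y^{2}$)
$L{\left(I \right)} \frac{2}{C{\left(1,0 \right)}} = \left(-6\right)^{2} \frac{2}{0^{2} + 1^{2}} = 36 \frac{2}{0 + 1} = 36 \cdot \frac{2}{1} = 36 \cdot 2 \cdot 1 = 36 \cdot 2 = 72$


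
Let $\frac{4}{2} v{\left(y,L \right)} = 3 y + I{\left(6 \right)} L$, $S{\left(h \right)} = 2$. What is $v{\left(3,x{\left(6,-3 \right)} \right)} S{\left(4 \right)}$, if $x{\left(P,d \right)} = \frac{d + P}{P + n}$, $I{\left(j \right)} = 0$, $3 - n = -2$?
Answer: $9$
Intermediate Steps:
$n = 5$ ($n = 3 - -2 = 3 + 2 = 5$)
$x{\left(P,d \right)} = \frac{P + d}{5 + P}$ ($x{\left(P,d \right)} = \frac{d + P}{P + 5} = \frac{P + d}{5 + P}$)
$v{\left(y,L \right)} = \frac{3 y}{2}$ ($v{\left(y,L \right)} = \frac{3 y + 0 L}{2} = \frac{3 y + 0}{2} = \frac{3 y}{2}$)
$v{\left(3,x{\left(6,-3 \right)} \right)} S{\left(4 \right)} = \frac{3}{2} \cdot 3 \cdot 2 = \frac{9}{2} \cdot 2 = 9$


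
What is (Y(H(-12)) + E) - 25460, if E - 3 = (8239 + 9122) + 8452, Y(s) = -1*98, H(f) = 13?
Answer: 258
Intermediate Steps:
Y(s) = -98
E = 25816 (E = 3 + ((8239 + 9122) + 8452) = 3 + (17361 + 8452) = 3 + 25813 = 25816)
(Y(H(-12)) + E) - 25460 = (-98 + 25816) - 25460 = 25718 - 25460 = 258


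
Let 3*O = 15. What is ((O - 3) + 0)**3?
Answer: 8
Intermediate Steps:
O = 5 (O = (1/3)*15 = 5)
((O - 3) + 0)**3 = ((5 - 3) + 0)**3 = (2 + 0)**3 = 2**3 = 8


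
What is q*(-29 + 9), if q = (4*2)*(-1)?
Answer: 160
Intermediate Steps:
q = -8 (q = 8*(-1) = -8)
q*(-29 + 9) = -8*(-29 + 9) = -8*(-20) = 160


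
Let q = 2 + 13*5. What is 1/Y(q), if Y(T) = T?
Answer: 1/67 ≈ 0.014925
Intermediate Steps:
q = 67 (q = 2 + 65 = 67)
1/Y(q) = 1/67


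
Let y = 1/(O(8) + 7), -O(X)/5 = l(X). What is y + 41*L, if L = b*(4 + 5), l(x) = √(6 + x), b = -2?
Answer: -31735/43 - 5*√14/301 ≈ -738.08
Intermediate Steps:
O(X) = -5*√(6 + X)
L = -18 (L = -2*(4 + 5) = -2*9 = -18)
y = 1/(7 - 5*√14) (y = 1/(-5*√(6 + 8) + 7) = 1/(-5*√14 + 7) = 1/(7 - 5*√14) ≈ -0.085410)
y + 41*L = (-1/43 - 5*√14/301) + 41*(-18) = (-1/43 - 5*√14/301) - 738 = -31735/43 - 5*√14/301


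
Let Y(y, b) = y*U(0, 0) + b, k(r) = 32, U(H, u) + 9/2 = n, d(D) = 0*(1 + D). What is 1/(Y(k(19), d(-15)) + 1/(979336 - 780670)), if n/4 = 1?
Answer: -198666/3178655 ≈ -0.062500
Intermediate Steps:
n = 4 (n = 4*1 = 4)
d(D) = 0
U(H, u) = -1/2 (U(H, u) = -9/2 + 4 = -1/2)
Y(y, b) = b - y/2 (Y(y, b) = y*(-1/2) + b = -y/2 + b = b - y/2)
1/(Y(k(19), d(-15)) + 1/(979336 - 780670)) = 1/((0 - 1/2*32) + 1/(979336 - 780670)) = 1/((0 - 16) + 1/198666) = 1/(-16 + 1/198666) = 1/(-3178655/198666) = -198666/3178655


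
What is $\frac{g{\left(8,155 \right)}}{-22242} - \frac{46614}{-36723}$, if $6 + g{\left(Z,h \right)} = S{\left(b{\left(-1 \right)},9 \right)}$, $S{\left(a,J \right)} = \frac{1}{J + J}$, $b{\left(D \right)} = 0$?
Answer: $\frac{6222041315}{4900757796} \approx 1.2696$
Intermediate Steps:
$S{\left(a,J \right)} = \frac{1}{2 J}$
$g{\left(Z,h \right)} = - \frac{107}{18}$ ($g{\left(Z,h \right)} = -6 + \frac{1}{2 \cdot 9} = -6 + \frac{1}{2} \cdot \frac{1}{9} = -6 + \frac{1}{18} = - \frac{107}{18}$)
$\frac{g{\left(8,155 \right)}}{-22242} - \frac{46614}{-36723} = - \frac{107}{18 \left(-22242\right)} - \frac{46614}{-36723} = \left(- \frac{107}{18}\right) \left(- \frac{1}{22242}\right) - - \frac{15538}{12241} = \frac{107}{400356} + \frac{15538}{12241} = \frac{6222041315}{4900757796}$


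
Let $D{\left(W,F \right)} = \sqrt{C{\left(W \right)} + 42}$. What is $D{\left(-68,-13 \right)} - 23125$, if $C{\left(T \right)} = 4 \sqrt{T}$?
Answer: $-23125 + \sqrt{42 + 8 i \sqrt{17}} \approx -23118.0 + 2.3879 i$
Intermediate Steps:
$D{\left(W,F \right)} = \sqrt{42 + 4 \sqrt{W}}$ ($D{\left(W,F \right)} = \sqrt{4 \sqrt{W} + 42} = \sqrt{42 + 4 \sqrt{W}}$)
$D{\left(-68,-13 \right)} - 23125 = \sqrt{42 + 4 \sqrt{-68}} - 23125 = \sqrt{42 + 4 \cdot 2 i \sqrt{17}} - 23125 = \sqrt{42 + 8 i \sqrt{17}} - 23125 = -23125 + \sqrt{42 + 8 i \sqrt{17}}$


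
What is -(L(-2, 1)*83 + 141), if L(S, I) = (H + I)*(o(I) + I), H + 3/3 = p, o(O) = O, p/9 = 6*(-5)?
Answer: 44679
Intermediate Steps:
p = -270 (p = 9*(6*(-5)) = 9*(-30) = -270)
H = -271 (H = -1 - 270 = -271)
L(S, I) = 2*I*(-271 + I) (L(S, I) = (-271 + I)*(I + I) = (-271 + I)*(2*I) = 2*I*(-271 + I))
-(L(-2, 1)*83 + 141) = -((2*1*(-271 + 1))*83 + 141) = -((2*1*(-270))*83 + 141) = -(-540*83 + 141) = -(-44820 + 141) = -1*(-44679) = 44679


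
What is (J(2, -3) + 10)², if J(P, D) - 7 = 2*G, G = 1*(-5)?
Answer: 49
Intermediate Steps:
G = -5
J(P, D) = -3 (J(P, D) = 7 + 2*(-5) = 7 - 10 = -3)
(J(2, -3) + 10)² = (-3 + 10)² = 7² = 49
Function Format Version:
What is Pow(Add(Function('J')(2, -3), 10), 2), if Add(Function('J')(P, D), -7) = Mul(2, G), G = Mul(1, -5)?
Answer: 49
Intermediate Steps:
G = -5
Function('J')(P, D) = -3 (Function('J')(P, D) = Add(7, Mul(2, -5)) = Add(7, -10) = -3)
Pow(Add(Function('J')(2, -3), 10), 2) = Pow(Add(-3, 10), 2) = Pow(7, 2) = 49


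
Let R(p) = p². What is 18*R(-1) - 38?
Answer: -20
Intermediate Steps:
18*R(-1) - 38 = 18*(-1)² - 38 = 18*1 - 38 = 18 - 38 = -20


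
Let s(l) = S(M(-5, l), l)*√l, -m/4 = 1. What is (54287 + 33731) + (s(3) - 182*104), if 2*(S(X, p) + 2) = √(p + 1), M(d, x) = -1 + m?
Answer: 69090 - √3 ≈ 69088.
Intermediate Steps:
m = -4 (m = -4*1 = -4)
M(d, x) = -5 (M(d, x) = -1 - 4 = -5)
S(X, p) = -2 + √(1 + p)/2 (S(X, p) = -2 + √(p + 1)/2 = -2 + √(1 + p)/2)
s(l) = √l*(-2 + √(1 + l)/2) (s(l) = (-2 + √(1 + l)/2)*√l = √l*(-2 + √(1 + l)/2))
(54287 + 33731) + (s(3) - 182*104) = (54287 + 33731) + (√3*(-4 + √(1 + 3))/2 - 182*104) = 88018 + (√3*(-4 + √4)/2 - 18928) = 88018 + (√3*(-4 + 2)/2 - 18928) = 88018 + ((½)*√3*(-2) - 18928) = 88018 + (-√3 - 18928) = 88018 + (-18928 - √3) = 69090 - √3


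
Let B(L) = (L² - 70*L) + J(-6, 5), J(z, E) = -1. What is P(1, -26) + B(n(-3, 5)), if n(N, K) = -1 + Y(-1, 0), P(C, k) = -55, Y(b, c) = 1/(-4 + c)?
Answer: 529/16 ≈ 33.063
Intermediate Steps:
n(N, K) = -5/4 (n(N, K) = -1 + 1/(-4 + 0) = -1 + 1/(-4) = -1 - ¼ = -5/4)
B(L) = -1 + L² - 70*L (B(L) = (L² - 70*L) - 1 = -1 + L² - 70*L)
P(1, -26) + B(n(-3, 5)) = -55 + (-1 + (-5/4)² - 70*(-5/4)) = -55 + (-1 + 25/16 + 175/2) = -55 + 1409/16 = 529/16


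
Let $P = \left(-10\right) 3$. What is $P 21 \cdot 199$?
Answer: $-125370$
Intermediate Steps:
$P = -30$
$P 21 \cdot 199 = \left(-30\right) 21 \cdot 199 = \left(-630\right) 199 = -125370$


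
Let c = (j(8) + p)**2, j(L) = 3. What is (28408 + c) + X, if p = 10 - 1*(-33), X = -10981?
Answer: 19543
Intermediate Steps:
p = 43 (p = 10 + 33 = 43)
c = 2116 (c = (3 + 43)**2 = 46**2 = 2116)
(28408 + c) + X = (28408 + 2116) - 10981 = 30524 - 10981 = 19543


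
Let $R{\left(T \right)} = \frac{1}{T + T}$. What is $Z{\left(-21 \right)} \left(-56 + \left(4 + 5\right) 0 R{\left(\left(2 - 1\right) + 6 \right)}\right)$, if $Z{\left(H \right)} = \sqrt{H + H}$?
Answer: $- 56 i \sqrt{42} \approx - 362.92 i$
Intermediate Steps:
$Z{\left(H \right)} = \sqrt{2} \sqrt{H}$ ($Z{\left(H \right)} = \sqrt{2 H} = \sqrt{2} \sqrt{H}$)
$R{\left(T \right)} = \frac{1}{2 T}$
$Z{\left(-21 \right)} \left(-56 + \left(4 + 5\right) 0 R{\left(\left(2 - 1\right) + 6 \right)}\right) = \sqrt{2} \sqrt{-21} \left(-56 + \left(4 + 5\right) 0 \frac{1}{2 \left(\left(2 - 1\right) + 6\right)}\right) = \sqrt{2} i \sqrt{21} \left(-56 + 9 \cdot 0 \frac{1}{2 \left(1 + 6\right)}\right) = i \sqrt{42} \left(-56 + 0 \frac{1}{2 \cdot 7}\right) = i \sqrt{42} \left(-56 + 0 \cdot \frac{1}{2} \cdot \frac{1}{7}\right) = i \sqrt{42} \left(-56 + 0 \cdot \frac{1}{14}\right) = i \sqrt{42} \left(-56 + 0\right) = i \sqrt{42} \left(-56\right) = - 56 i \sqrt{42}$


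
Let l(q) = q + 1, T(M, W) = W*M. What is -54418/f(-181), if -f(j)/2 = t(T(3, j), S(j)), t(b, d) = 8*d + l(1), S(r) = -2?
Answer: -3887/2 ≈ -1943.5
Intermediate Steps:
T(M, W) = M*W
l(q) = 1 + q
t(b, d) = 2 + 8*d (t(b, d) = 8*d + (1 + 1) = 8*d + 2 = 2 + 8*d)
f(j) = 28 (f(j) = -2*(2 + 8*(-2)) = -2*(2 - 16) = -2*(-14) = 28)
-54418/f(-181) = -54418/28 = -54418*1/28 = -3887/2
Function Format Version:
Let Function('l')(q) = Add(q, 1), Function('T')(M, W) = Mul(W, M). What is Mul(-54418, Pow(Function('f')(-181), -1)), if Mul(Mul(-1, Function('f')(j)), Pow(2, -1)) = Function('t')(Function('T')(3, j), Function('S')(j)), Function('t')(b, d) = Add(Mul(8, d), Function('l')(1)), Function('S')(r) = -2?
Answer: Rational(-3887, 2) ≈ -1943.5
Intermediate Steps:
Function('T')(M, W) = Mul(M, W)
Function('l')(q) = Add(1, q)
Function('t')(b, d) = Add(2, Mul(8, d)) (Function('t')(b, d) = Add(Mul(8, d), Add(1, 1)) = Add(Mul(8, d), 2) = Add(2, Mul(8, d)))
Function('f')(j) = 28 (Function('f')(j) = Mul(-2, Add(2, Mul(8, -2))) = Mul(-2, Add(2, -16)) = Mul(-2, -14) = 28)
Mul(-54418, Pow(Function('f')(-181), -1)) = Mul(-54418, Pow(28, -1)) = Mul(-54418, Rational(1, 28)) = Rational(-3887, 2)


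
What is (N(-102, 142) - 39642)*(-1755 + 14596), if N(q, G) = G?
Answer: -507219500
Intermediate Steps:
(N(-102, 142) - 39642)*(-1755 + 14596) = (142 - 39642)*(-1755 + 14596) = -39500*12841 = -507219500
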